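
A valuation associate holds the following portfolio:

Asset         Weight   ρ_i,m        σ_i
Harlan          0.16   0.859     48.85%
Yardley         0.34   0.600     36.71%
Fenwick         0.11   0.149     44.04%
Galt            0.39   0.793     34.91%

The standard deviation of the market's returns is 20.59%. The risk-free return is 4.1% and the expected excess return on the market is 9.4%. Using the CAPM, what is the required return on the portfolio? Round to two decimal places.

15.84%

β_Harlan = 0.859 × 48.85% / 20.59% = 2.0380
β_Yardley = 0.600 × 36.71% / 20.59% = 1.0697
β_Fenwick = 0.149 × 44.04% / 20.59% = 0.3187
β_Galt = 0.793 × 34.91% / 20.59% = 1.3445
β_P = Σ w_i β_i = 0.16×2.0380 + 0.34×1.0697 + 0.11×0.3187 + 0.39×1.3445 = 1.2492
E(R_P) = R_f + β_P × MRP = 4.1% + 1.2492 × 9.4% = 15.84%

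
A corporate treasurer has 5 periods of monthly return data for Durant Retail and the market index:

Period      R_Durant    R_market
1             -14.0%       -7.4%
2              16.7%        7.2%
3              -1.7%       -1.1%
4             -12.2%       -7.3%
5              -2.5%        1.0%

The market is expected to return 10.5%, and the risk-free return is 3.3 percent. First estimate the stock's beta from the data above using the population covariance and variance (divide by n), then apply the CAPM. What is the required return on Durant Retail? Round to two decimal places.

17.24%

Mean R_i = (-14.0 + 16.7 − 1.7 − 12.2 − 2.5) / 5 = -2.7400%
Mean R_m = (-7.4 + 7.2 − 1.1 − 7.3 + 1.0) / 5 = -1.5200%
Σ(R_i − R̄_i)(R_m − R̄_m) = 291.4460  ⇒  Cov = 291.4460 / 5 = 58.2892
Σ(R_m − R̄_m)² = 150.5480  ⇒  Var(R_m) = 150.5480 / 5 = 30.1096
β = Cov / Var(R_m) = 58.2892 / 30.1096 = 1.9359
MRP = 10.5% − 3.3% = 7.20%
E(R) = R_f + β × MRP = 3.3% + 1.9359 × 7.2% = 17.24%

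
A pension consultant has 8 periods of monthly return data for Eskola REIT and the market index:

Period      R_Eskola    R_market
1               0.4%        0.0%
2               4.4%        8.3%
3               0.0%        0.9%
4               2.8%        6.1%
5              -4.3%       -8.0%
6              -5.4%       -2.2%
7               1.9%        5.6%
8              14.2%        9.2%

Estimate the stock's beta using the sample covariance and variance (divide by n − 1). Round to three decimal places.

Mean R_i = (0.4 + 4.4 + 0.0 + 2.8 − 4.3 − 5.4 + 1.9 + 14.2) / 8 = 1.7500%
Mean R_m = (0.0 + 8.3 + 0.9 + 6.1 − 8.0 − 2.2 + 5.6 + 9.2) / 8 = 2.4875%
Σ(R_i − R̄_i)(R_m − R̄_m) = 206.3350  ⇒  Cov = 206.3350 / 7 = 29.4764
Σ(R_m − R̄_m)² = 242.2488  ⇒  Var(R_m) = 242.2488 / 7 = 34.6070
β = Cov / Var(R_m) = 29.4764 / 34.6070 = 0.8517

0.852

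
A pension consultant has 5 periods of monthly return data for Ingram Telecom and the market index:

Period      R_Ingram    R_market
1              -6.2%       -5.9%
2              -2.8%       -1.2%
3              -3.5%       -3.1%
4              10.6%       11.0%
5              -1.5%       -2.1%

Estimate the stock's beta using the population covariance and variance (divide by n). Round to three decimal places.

0.993

Mean R_i = (-6.2 − 2.8 − 3.5 + 10.6 − 1.5) / 5 = -0.6800%
Mean R_m = (-5.9 − 1.2 − 3.1 + 11.0 − 2.1) / 5 = -0.2600%
Σ(R_i − R̄_i)(R_m − R̄_m) = 169.6560  ⇒  Cov = 169.6560 / 5 = 33.9312
Σ(R_m − R̄_m)² = 170.9320  ⇒  Var(R_m) = 170.9320 / 5 = 34.1864
β = Cov / Var(R_m) = 33.9312 / 34.1864 = 0.9925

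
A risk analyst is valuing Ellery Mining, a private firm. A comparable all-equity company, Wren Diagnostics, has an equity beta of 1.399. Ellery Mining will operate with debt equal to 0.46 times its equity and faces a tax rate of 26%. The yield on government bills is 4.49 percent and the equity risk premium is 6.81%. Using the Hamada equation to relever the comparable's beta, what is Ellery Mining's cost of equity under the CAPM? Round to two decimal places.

17.26%

β_L = β_U × [1 + (1 − t)(D/E)] = 1.399 × [1 + (1 − 0.26) × 0.46]
    = 1.399 × [1 + 0.74 × 0.46] = 1.399 × 1.3404 = 1.8752
E(R) = R_f + β_L × MRP = 4.49% + 1.8752 × 6.81% = 17.26%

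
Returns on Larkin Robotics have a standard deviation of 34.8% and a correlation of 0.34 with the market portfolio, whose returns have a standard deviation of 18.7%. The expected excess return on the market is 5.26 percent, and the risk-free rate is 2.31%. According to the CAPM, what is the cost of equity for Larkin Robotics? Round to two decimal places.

5.64%

β = ρ × σ_i / σ_m = 0.34 × 34.8% / 18.7% = 0.6327
E(R) = 2.31% + 0.6327 × 5.26% = 5.64%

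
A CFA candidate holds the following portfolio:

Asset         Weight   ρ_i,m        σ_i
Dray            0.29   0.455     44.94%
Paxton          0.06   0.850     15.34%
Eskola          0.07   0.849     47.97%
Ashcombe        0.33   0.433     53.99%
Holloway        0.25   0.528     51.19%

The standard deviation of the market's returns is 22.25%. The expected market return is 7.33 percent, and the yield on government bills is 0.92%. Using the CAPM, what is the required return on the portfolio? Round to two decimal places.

7.84%

β_Dray = 0.455 × 44.94% / 22.25% = 0.9190
β_Paxton = 0.850 × 15.34% / 22.25% = 0.5860
β_Eskola = 0.849 × 47.97% / 22.25% = 1.8304
β_Ashcombe = 0.433 × 53.99% / 22.25% = 1.0507
β_Holloway = 0.528 × 51.19% / 22.25% = 1.2148
β_P = Σ w_i β_i = 0.29×0.9190 + 0.06×0.5860 + 0.07×1.8304 + 0.33×1.0507 + 0.25×1.2148 = 1.0802
MRP = 7.33% − 0.92% = 6.41%
E(R_P) = R_f + β_P × MRP = 0.92% + 1.0802 × 6.41% = 7.84%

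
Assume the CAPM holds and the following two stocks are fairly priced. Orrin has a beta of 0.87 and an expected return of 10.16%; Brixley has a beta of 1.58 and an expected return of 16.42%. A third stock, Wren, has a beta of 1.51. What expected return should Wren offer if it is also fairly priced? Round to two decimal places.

MRP (SML slope) = (16.42% − 10.16%) / (1.58 − 0.87) = 6.26% / 0.71 = 8.8169%
R_f (intercept) = 10.16% − 0.87 × 8.8169% = 2.4893%
E(R_Wren) = R_f + β × MRP = 2.4893% + 1.51 × 8.8169% = 15.80%

15.80%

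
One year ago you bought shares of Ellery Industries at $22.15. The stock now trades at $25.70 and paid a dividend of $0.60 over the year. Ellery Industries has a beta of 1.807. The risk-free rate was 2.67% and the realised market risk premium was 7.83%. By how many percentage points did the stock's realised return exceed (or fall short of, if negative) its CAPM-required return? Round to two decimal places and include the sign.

Realised HPR = (P1 + D1 − P0) / P0 = (25.70 + 0.60 − 22.15) / 22.15 = 4.15 / 22.15 = 18.7359%
CAPM required = R_f + β·MRP = 2.67% + 1.807 × 7.83% = 16.81881%
α = realised − required = 18.7359% − 16.81881% = +1.92%

+1.92%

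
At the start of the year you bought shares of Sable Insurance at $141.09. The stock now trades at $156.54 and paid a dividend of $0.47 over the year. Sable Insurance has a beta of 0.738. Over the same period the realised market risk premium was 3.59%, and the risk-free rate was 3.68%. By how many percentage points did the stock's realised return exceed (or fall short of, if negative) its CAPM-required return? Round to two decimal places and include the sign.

+4.95%

Realised HPR = (P1 + D1 − P0) / P0 = (156.54 + 0.47 − 141.09) / 141.09 = 15.92 / 141.09 = 11.2836%
CAPM required = R_f + β·MRP = 3.68% + 0.738 × 3.59% = 6.32942%
α = realised − required = 11.2836% − 6.32942% = +4.95%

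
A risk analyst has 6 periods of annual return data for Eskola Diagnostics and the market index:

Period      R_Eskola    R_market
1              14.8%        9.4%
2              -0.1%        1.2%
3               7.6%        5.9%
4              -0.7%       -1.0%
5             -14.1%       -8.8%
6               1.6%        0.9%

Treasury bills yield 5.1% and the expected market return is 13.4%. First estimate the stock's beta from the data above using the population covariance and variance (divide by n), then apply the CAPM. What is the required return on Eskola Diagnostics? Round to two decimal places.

Mean R_i = (14.8 − 0.1 + 7.6 − 0.7 − 14.1 + 1.6) / 6 = 1.5167%
Mean R_m = (9.4 + 1.2 + 5.9 − 1.0 − 8.8 + 0.9) / 6 = 1.2667%
Σ(R_i − R̄_i)(R_m − R̄_m) = 298.5333  ⇒  Cov = 298.5333 / 6 = 49.7556
Σ(R_m − R̄_m)² = 194.2333  ⇒  Var(R_m) = 194.2333 / 6 = 32.3722
β = Cov / Var(R_m) = 49.7556 / 32.3722 = 1.5370
MRP = 13.4% − 5.1% = 8.30%
E(R) = R_f + β × MRP = 5.1% + 1.5370 × 8.3% = 17.86%

17.86%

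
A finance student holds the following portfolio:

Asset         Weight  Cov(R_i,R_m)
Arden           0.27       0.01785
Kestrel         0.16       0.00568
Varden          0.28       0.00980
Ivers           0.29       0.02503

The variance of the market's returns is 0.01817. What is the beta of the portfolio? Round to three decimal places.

0.866

β_Arden = 0.01785 / 0.01817 = 0.9824
β_Kestrel = 0.00568 / 0.01817 = 0.3126
β_Varden = 0.00980 / 0.01817 = 0.5394
β_Ivers = 0.02503 / 0.01817 = 1.3775
β_P = Σ w_i β_i = 0.27×0.9824 + 0.16×0.3126 + 0.28×0.5394 + 0.29×1.3775 = 0.8658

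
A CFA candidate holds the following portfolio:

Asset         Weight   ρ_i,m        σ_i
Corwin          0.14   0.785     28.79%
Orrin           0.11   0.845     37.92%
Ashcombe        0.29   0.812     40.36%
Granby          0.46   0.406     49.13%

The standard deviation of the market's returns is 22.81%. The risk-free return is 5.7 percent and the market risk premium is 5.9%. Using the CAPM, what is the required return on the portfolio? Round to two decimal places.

12.26%

β_Corwin = 0.785 × 28.79% / 22.81% = 0.9908
β_Orrin = 0.845 × 37.92% / 22.81% = 1.4048
β_Ashcombe = 0.812 × 40.36% / 22.81% = 1.4368
β_Granby = 0.406 × 49.13% / 22.81% = 0.8745
β_P = Σ w_i β_i = 0.14×0.9908 + 0.11×1.4048 + 0.29×1.4368 + 0.46×0.8745 = 1.1122
E(R_P) = R_f + β_P × MRP = 5.7% + 1.1122 × 5.9% = 12.26%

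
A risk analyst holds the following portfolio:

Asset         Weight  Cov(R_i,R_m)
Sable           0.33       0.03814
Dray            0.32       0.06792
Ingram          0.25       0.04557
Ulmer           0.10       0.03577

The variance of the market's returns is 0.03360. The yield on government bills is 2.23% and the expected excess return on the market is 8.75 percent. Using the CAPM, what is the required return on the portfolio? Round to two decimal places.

15.07%

β_Sable = 0.03814 / 0.03360 = 1.1351
β_Dray = 0.06792 / 0.03360 = 2.0214
β_Ingram = 0.04557 / 0.03360 = 1.3563
β_Ulmer = 0.03577 / 0.03360 = 1.0646
β_P = Σ w_i β_i = 0.33×1.1351 + 0.32×2.0214 + 0.25×1.3563 + 0.10×1.0646 = 1.4670
E(R_P) = R_f + β_P × MRP = 2.23% + 1.4670 × 8.75% = 15.07%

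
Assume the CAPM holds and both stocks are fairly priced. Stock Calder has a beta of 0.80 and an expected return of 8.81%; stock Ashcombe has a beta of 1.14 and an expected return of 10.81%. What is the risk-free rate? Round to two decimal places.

Both satisfy E(R) = R_f + β·MRP, so the slope of the SML is
MRP = (10.81% − 8.81%) / (1.14 − 0.80) = 2.00% / 0.34 = 5.8824%
R_f = E(R_Calder) − β_Calder·MRP = 8.81% − 0.80 × 5.8824% = 4.1041%

4.10%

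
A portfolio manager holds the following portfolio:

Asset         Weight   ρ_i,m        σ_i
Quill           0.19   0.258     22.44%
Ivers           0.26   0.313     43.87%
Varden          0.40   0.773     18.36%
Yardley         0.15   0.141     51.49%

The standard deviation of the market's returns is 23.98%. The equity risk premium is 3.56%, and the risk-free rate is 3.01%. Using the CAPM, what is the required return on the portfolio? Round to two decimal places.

4.71%

β_Quill = 0.258 × 22.44% / 23.98% = 0.2414
β_Ivers = 0.313 × 43.87% / 23.98% = 0.5726
β_Varden = 0.773 × 18.36% / 23.98% = 0.5918
β_Yardley = 0.141 × 51.49% / 23.98% = 0.3028
β_P = Σ w_i β_i = 0.19×0.2414 + 0.26×0.5726 + 0.40×0.5918 + 0.15×0.3028 = 0.4769
E(R_P) = R_f + β_P × MRP = 3.01% + 0.4769 × 3.56% = 4.71%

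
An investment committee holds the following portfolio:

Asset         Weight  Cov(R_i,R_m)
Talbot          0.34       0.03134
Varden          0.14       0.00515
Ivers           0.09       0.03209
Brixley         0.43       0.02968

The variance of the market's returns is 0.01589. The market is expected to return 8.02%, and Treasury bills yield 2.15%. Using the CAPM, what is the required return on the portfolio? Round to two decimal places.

12.13%

β_Talbot = 0.03134 / 0.01589 = 1.9723
β_Varden = 0.00515 / 0.01589 = 0.3241
β_Ivers = 0.03209 / 0.01589 = 2.0195
β_Brixley = 0.02968 / 0.01589 = 1.8678
β_P = Σ w_i β_i = 0.34×1.9723 + 0.14×0.3241 + 0.09×2.0195 + 0.43×1.8678 = 1.7009
MRP = 8.02% − 2.15% = 5.87%
E(R_P) = R_f + β_P × MRP = 2.15% + 1.7009 × 5.87% = 12.13%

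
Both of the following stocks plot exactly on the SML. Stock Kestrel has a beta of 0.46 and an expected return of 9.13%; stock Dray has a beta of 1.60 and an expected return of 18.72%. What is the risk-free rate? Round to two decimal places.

Both satisfy E(R) = R_f + β·MRP, so the slope of the SML is
MRP = (18.72% − 9.13%) / (1.60 − 0.46) = 9.59% / 1.14 = 8.4123%
R_f = E(R_Kestrel) − β_Kestrel·MRP = 9.13% − 0.46 × 8.4123% = 5.2603%

5.26%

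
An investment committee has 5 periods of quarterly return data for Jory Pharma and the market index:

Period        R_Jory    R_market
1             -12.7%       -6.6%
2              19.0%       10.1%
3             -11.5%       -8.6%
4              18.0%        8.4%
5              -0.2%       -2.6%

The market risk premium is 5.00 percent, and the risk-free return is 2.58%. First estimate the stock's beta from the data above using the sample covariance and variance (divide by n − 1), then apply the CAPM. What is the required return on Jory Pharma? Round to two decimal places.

11.42%

Mean R_i = (-12.7 + 19.0 − 11.5 + 18.0 − 0.2) / 5 = 2.5200%
Mean R_m = (-6.6 + 10.1 − 8.6 + 8.4 − 2.6) / 5 = 0.1400%
Σ(R_i − R̄_i)(R_m − R̄_m) = 524.5760  ⇒  Cov = 524.5760 / 4 = 131.1440
Σ(R_m − R̄_m)² = 296.7520  ⇒  Var(R_m) = 296.7520 / 4 = 74.1880
β = Cov / Var(R_m) = 131.1440 / 74.1880 = 1.7677
E(R) = R_f + β × MRP = 2.58% + 1.7677 × 5.00% = 11.42%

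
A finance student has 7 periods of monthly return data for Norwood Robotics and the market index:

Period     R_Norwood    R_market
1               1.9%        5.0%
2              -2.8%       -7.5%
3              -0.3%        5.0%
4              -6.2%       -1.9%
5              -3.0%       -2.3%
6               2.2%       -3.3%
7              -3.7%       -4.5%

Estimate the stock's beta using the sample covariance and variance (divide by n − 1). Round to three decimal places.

Mean R_i = (1.9 − 2.8 − 0.3 − 6.2 − 3.0 + 2.2 − 3.7) / 7 = -1.7000%
Mean R_m = (5.0 − 7.5 + 5.0 − 1.9 − 2.3 − 3.3 − 4.5) / 7 = -1.3571%
Σ(R_i − R̄_i)(R_m − R̄_m) = 40.9200  ⇒  Cov = 40.9200 / 6 = 6.8200
Σ(R_m − R̄_m)² = 133.3971  ⇒  Var(R_m) = 133.3971 / 6 = 22.2329
β = Cov / Var(R_m) = 6.8200 / 22.2329 = 0.3068

0.307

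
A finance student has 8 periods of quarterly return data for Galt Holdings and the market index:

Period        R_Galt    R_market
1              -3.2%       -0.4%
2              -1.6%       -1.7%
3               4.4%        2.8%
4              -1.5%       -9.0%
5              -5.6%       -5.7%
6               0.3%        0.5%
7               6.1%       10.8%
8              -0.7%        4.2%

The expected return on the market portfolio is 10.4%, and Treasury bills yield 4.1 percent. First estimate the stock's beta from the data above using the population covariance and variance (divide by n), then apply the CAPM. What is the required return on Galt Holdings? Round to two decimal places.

Mean R_i = (-3.2 − 1.6 + 4.4 − 1.5 − 5.6 + 0.3 + 6.1 − 0.7) / 8 = -0.2250%
Mean R_m = (-0.4 − 1.7 + 2.8 − 9.0 − 5.7 + 0.5 + 10.8 + 4.2) / 8 = 0.1875%
Σ(R_i − R̄_i)(R_m − R̄_m) = 125.1675  ⇒  Cov = 125.1675 / 8 = 15.6459
Σ(R_m − R̄_m)² = 258.6288  ⇒  Var(R_m) = 258.6288 / 8 = 32.3286
β = Cov / Var(R_m) = 15.6459 / 32.3286 = 0.4840
MRP = 10.4% − 4.1% = 6.30%
E(R) = R_f + β × MRP = 4.1% + 0.4840 × 6.3% = 7.15%

7.15%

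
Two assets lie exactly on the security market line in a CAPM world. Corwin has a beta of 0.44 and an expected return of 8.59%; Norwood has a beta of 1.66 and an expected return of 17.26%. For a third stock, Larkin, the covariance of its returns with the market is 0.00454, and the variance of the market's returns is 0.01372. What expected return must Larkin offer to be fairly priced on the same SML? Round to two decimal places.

MRP = (17.26% − 8.59%) / (1.66 − 0.44) = 7.1066%
R_f = 8.59% − 0.44 × 7.1066% = 5.4631%
β_Larkin = Cov / Var(R_m) = 0.00454 / 0.01372 = 0.3309
E(R_Larkin) = R_f + β × MRP = 5.4631% + 0.3309 × 7.1066% = 7.81%

7.81%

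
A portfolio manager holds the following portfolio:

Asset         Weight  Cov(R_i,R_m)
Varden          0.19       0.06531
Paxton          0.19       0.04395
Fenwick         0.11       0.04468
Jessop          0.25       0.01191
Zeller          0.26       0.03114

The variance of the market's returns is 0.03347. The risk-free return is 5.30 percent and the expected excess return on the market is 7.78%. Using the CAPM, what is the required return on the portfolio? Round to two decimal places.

β_Varden = 0.06531 / 0.03347 = 1.9513
β_Paxton = 0.04395 / 0.03347 = 1.3131
β_Fenwick = 0.04468 / 0.03347 = 1.3349
β_Jessop = 0.01191 / 0.03347 = 0.3558
β_Zeller = 0.03114 / 0.03347 = 0.9304
β_P = Σ w_i β_i = 0.19×1.9513 + 0.19×1.3131 + 0.11×1.3349 + 0.25×0.3558 + 0.26×0.9304 = 1.0979
E(R_P) = R_f + β_P × MRP = 5.30% + 1.0979 × 7.78% = 13.84%

13.84%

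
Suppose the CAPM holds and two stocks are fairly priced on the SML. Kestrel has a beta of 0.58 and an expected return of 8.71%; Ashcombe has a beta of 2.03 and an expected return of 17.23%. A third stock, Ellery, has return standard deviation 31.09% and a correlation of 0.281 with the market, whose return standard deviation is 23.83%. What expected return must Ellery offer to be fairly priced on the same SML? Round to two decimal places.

7.46%

MRP = (17.23% − 8.71%) / (2.03 − 0.58) = 5.8759%
R_f = 8.71% − 0.58 × 5.8759% = 5.3020%
β_Ellery = ρ·σ_i/σ_m = 0.281 × 31.09 / 23.83 = 0.3666
E(R_Ellery) = R_f + β × MRP = 5.3020% + 0.3666 × 5.8759% = 7.46%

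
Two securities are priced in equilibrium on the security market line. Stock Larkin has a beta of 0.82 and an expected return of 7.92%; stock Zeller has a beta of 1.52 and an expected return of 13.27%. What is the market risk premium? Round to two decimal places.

7.64%

Both satisfy E(R) = R_f + β·MRP, so the slope of the SML is
MRP = (13.27% − 7.92%) / (1.52 − 0.82) = 5.35% / 0.70 = 7.6429%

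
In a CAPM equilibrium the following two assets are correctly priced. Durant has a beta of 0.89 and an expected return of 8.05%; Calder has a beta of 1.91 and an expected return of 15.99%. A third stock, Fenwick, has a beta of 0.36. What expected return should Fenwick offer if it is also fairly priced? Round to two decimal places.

3.92%

MRP (SML slope) = (15.99% − 8.05%) / (1.91 − 0.89) = 7.94% / 1.02 = 7.7843%
R_f (intercept) = 8.05% − 0.89 × 7.7843% = 1.1220%
E(R_Fenwick) = R_f + β × MRP = 1.1220% + 0.36 × 7.7843% = 3.92%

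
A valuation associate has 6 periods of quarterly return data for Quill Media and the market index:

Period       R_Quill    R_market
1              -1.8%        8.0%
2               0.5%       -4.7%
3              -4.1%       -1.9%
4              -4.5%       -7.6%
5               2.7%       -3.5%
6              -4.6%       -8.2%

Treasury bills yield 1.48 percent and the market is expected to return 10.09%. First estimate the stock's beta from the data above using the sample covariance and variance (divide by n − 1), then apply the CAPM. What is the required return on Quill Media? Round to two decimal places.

Mean R_i = (-1.8 + 0.5 − 4.1 − 4.5 + 2.7 − 4.6) / 6 = -1.9667%
Mean R_m = (8.0 − 4.7 − 1.9 − 7.6 − 3.5 − 8.2) / 6 = -2.9833%
Σ(R_i − R̄_i)(R_m − R̄_m) = 18.3067  ⇒  Cov = 18.3067 / 5 = 3.6613
Σ(R_m − R̄_m)² = 173.5483  ⇒  Var(R_m) = 173.5483 / 5 = 34.7097
β = Cov / Var(R_m) = 3.6613 / 34.7097 = 0.1055
MRP = 10.09% − 1.48% = 8.61%
E(R) = R_f + β × MRP = 1.48% + 0.1055 × 8.61% = 2.39%

2.39%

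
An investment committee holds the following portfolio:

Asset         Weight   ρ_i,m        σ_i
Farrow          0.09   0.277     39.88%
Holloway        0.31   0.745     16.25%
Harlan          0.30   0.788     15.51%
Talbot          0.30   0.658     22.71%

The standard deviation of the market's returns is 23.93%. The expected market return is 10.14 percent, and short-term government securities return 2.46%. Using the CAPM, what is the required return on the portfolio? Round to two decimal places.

6.60%

β_Farrow = 0.277 × 39.88% / 23.93% = 0.4616
β_Holloway = 0.745 × 16.25% / 23.93% = 0.5059
β_Harlan = 0.788 × 15.51% / 23.93% = 0.5107
β_Talbot = 0.658 × 22.71% / 23.93% = 0.6245
β_P = Σ w_i β_i = 0.09×0.4616 + 0.31×0.5059 + 0.30×0.5107 + 0.30×0.6245 = 0.5389
MRP = 10.14% − 2.46% = 7.68%
E(R_P) = R_f + β_P × MRP = 2.46% + 0.5389 × 7.68% = 6.60%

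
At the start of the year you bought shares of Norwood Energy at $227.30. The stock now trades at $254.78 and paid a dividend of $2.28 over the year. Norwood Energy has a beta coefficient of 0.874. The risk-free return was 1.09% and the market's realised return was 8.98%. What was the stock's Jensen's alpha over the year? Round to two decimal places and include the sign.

+5.11%

Realised HPR = (P1 + D1 − P0) / P0 = (254.78 + 2.28 − 227.30) / 227.30 = 29.76 / 227.30 = 13.0928%
MRP = 8.98% − 1.09% = 7.89%
CAPM required = R_f + β·MRP = 1.09% + 0.874 × 7.89% = 7.98586%
α = realised − required = 13.0928% − 7.98586% = +5.11%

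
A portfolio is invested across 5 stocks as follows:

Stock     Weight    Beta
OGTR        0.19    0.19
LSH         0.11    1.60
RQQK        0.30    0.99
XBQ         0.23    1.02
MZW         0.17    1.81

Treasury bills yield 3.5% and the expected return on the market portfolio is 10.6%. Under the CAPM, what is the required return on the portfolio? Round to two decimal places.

10.96%

β_P = Σ w_i β_i = 0.19×0.19 + 0.11×1.60 + 0.30×0.99 + 0.23×1.02 + 0.17×1.81 = 1.0514
MRP = 10.6% − 3.5% = 7.10%
E(R_P) = R_f + β_P × MRP = 3.5% + 1.0514 × 7.1% = 10.96%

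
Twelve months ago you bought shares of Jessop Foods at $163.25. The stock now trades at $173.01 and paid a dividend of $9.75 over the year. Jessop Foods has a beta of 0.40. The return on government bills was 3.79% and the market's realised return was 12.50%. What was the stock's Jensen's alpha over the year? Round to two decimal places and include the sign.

Realised HPR = (P1 + D1 − P0) / P0 = (173.01 + 9.75 − 163.25) / 163.25 = 19.51 / 163.25 = 11.9510%
MRP = 12.50% − 3.79% = 8.71%
CAPM required = R_f + β·MRP = 3.79% + 0.40 × 8.71% = 7.2740%
α = realised − required = 11.9510% − 7.2740% = +4.68%

+4.68%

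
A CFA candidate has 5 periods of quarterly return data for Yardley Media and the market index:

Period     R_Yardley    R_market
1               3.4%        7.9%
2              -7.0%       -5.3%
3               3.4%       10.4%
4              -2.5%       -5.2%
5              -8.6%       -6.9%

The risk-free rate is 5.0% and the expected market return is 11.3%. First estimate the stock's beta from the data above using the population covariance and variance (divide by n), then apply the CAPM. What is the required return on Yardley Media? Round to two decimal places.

9.01%

Mean R_i = (3.4 − 7.0 + 3.4 − 2.5 − 8.6) / 5 = -2.2600%
Mean R_m = (7.9 − 5.3 + 10.4 − 5.2 − 6.9) / 5 = 0.1800%
Σ(R_i − R̄_i)(R_m − R̄_m) = 173.6940  ⇒  Cov = 173.6940 / 5 = 34.7388
Σ(R_m − R̄_m)² = 273.1480  ⇒  Var(R_m) = 273.1480 / 5 = 54.6296
β = Cov / Var(R_m) = 34.7388 / 54.6296 = 0.6359
MRP = 11.3% − 5.0% = 6.30%
E(R) = R_f + β × MRP = 5.0% + 0.6359 × 6.3% = 9.01%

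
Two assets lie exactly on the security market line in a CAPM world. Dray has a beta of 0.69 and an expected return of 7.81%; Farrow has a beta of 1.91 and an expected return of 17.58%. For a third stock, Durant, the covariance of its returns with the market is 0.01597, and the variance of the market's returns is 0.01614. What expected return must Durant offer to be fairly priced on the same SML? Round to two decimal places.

MRP = (17.58% − 7.81%) / (1.91 − 0.69) = 8.0082%
R_f = 7.81% − 0.69 × 8.0082% = 2.2843%
β_Durant = Cov / Var(R_m) = 0.01597 / 0.01614 = 0.9895
E(R_Durant) = R_f + β × MRP = 2.2843% + 0.9895 × 8.0082% = 10.21%

10.21%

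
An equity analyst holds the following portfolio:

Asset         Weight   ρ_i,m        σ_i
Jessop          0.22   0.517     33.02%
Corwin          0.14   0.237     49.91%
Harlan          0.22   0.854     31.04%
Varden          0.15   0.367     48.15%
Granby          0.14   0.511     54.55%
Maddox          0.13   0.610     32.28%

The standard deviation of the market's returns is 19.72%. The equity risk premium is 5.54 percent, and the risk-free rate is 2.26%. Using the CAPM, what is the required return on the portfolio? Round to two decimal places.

7.98%

β_Jessop = 0.517 × 33.02% / 19.72% = 0.8657
β_Corwin = 0.237 × 49.91% / 19.72% = 0.5998
β_Harlan = 0.854 × 31.04% / 19.72% = 1.3442
β_Varden = 0.367 × 48.15% / 19.72% = 0.8961
β_Granby = 0.511 × 54.55% / 19.72% = 1.4135
β_Maddox = 0.610 × 32.28% / 19.72% = 0.9985
β_P = Σ w_i β_i = 0.22×0.8657 + 0.14×0.5998 + 0.22×1.3442 + 0.15×0.8961 + 0.14×1.4135 + 0.13×0.9985 = 1.0323
E(R_P) = R_f + β_P × MRP = 2.26% + 1.0323 × 5.54% = 7.98%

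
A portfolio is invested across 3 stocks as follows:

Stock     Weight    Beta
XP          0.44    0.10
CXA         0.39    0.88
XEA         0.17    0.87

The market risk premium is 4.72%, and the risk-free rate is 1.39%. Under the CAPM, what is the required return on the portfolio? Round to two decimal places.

β_P = Σ w_i β_i = 0.44×0.10 + 0.39×0.88 + 0.17×0.87 = 0.5351
E(R_P) = R_f + β_P × MRP = 1.39% + 0.5351 × 4.72% = 3.92%

3.92%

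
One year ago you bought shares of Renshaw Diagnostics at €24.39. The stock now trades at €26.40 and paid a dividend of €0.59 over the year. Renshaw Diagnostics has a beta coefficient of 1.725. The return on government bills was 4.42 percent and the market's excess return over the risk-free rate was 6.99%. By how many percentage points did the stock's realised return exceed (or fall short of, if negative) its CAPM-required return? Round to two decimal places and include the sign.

Realised HPR = (P1 + D1 − P0) / P0 = (26.40 + 0.59 − 24.39) / 24.39 = 2.60 / 24.39 = 10.6601%
CAPM required = R_f + β·MRP = 4.42% + 1.725 × 6.99% = 16.47775%
α = realised − required = 10.6601% − 16.47775% = -5.82%

-5.82%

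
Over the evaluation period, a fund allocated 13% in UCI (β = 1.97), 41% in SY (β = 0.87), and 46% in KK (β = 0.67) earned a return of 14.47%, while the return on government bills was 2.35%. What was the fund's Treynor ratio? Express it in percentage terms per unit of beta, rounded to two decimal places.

13.16%

β_P = 0.13×1.97 + 0.41×0.87 + 0.46×0.67 = 0.9210
Treynor = (R_P − R_f) / β_P = (14.47% − 2.35%) / 0.9210 = 12.12% / 0.9210 = 13.16%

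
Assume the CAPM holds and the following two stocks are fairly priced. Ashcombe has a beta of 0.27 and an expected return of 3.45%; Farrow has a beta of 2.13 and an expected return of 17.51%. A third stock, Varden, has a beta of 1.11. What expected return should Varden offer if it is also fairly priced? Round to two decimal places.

MRP (SML slope) = (17.51% − 3.45%) / (2.13 − 0.27) = 14.06% / 1.86 = 7.5591%
R_f (intercept) = 3.45% − 0.27 × 7.5591% = 1.4090%
E(R_Varden) = R_f + β × MRP = 1.4090% + 1.11 × 7.5591% = 9.80%

9.80%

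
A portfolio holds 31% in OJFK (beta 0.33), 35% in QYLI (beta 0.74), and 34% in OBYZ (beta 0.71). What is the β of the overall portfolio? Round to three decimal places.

0.603

β_P = Σ w_i β_i = 0.31×0.33 + 0.35×0.74 + 0.34×0.71 = 0.6027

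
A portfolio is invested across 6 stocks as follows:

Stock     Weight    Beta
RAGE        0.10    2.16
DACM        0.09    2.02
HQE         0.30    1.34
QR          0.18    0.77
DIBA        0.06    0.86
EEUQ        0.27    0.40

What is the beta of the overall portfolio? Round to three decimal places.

β_P = Σ w_i β_i = 0.10×2.16 + 0.09×2.02 + 0.30×1.34 + 0.18×0.77 + 0.06×0.86 + 0.27×0.40 = 1.0980

1.098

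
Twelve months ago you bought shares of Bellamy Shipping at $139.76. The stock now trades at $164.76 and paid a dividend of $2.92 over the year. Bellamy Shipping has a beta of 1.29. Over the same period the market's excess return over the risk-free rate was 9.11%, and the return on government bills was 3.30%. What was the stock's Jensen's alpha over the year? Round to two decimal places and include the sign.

Realised HPR = (P1 + D1 − P0) / P0 = (164.76 + 2.92 − 139.76) / 139.76 = 27.92 / 139.76 = 19.9771%
CAPM required = R_f + β·MRP = 3.30% + 1.29 × 9.11% = 15.0519%
α = realised − required = 19.9771% − 15.0519% = +4.93%

+4.93%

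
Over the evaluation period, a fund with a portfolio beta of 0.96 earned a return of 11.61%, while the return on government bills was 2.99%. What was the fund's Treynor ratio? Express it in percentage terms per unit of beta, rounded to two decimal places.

8.98%

Treynor = (R_P − R_f) / β_P = (11.61% − 2.99%) / 0.9600 = 8.62% / 0.9600 = 8.98%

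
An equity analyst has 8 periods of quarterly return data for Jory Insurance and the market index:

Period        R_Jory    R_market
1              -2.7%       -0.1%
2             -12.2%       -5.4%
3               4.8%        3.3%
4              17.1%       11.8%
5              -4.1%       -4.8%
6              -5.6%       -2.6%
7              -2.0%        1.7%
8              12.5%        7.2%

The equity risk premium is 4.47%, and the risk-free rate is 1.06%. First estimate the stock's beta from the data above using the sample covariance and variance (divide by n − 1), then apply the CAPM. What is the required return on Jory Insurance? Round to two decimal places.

8.15%

Mean R_i = (-2.7 − 12.2 + 4.8 + 17.1 − 4.1 − 5.6 − 2.0 + 12.5) / 8 = 0.9750%
Mean R_m = (-0.1 − 5.4 + 3.3 + 11.8 − 4.8 − 2.6 + 1.7 + 7.2) / 8 = 1.3875%
Σ(R_i − R̄_i)(R_m − R̄_m) = 393.7875  ⇒  Cov = 393.7875 / 7 = 56.2554
Σ(R_m − R̄_m)² = 248.4288  ⇒  Var(R_m) = 248.4288 / 7 = 35.4898
β = Cov / Var(R_m) = 56.2554 / 35.4898 = 1.5851
E(R) = R_f + β × MRP = 1.06% + 1.5851 × 4.47% = 8.15%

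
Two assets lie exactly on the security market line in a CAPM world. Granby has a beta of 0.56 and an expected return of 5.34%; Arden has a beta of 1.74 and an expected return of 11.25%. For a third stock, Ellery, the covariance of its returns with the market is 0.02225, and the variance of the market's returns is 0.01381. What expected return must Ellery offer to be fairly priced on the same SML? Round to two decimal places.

MRP = (11.25% − 5.34%) / (1.74 − 0.56) = 5.0085%
R_f = 5.34% − 0.56 × 5.0085% = 2.5352%
β_Ellery = Cov / Var(R_m) = 0.02225 / 0.01381 = 1.6112
E(R_Ellery) = R_f + β × MRP = 2.5352% + 1.6112 × 5.0085% = 10.60%

10.60%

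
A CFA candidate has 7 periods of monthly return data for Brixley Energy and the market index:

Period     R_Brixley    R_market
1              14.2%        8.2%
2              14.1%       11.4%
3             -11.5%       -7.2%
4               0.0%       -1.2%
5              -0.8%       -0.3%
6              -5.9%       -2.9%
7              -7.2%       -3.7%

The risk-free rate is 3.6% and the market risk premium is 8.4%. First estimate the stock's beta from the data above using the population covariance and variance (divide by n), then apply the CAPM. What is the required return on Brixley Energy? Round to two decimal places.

Mean R_i = (14.2 + 14.1 − 11.5 + 0.0 − 0.8 − 5.9 − 7.2) / 7 = 0.4143%
Mean R_m = (8.2 + 11.4 − 7.2 − 1.2 − 0.3 − 2.9 − 3.7) / 7 = 0.6143%
Σ(R_i − R̄_i)(R_m − R̄_m) = 402.1886  ⇒  Cov = 402.1886 / 7 = 57.4555
Σ(R_m − R̄_m)² = 270.0286  ⇒  Var(R_m) = 270.0286 / 7 = 38.5755
β = Cov / Var(R_m) = 57.4555 / 38.5755 = 1.4894
E(R) = R_f + β × MRP = 3.6% + 1.4894 × 8.4% = 16.11%

16.11%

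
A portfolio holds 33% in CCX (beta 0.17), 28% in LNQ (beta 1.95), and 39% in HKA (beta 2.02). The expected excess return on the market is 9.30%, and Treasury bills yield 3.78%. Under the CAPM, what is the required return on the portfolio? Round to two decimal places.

16.71%

β_P = Σ w_i β_i = 0.33×0.17 + 0.28×1.95 + 0.39×2.02 = 1.3899
E(R_P) = R_f + β_P × MRP = 3.78% + 1.3899 × 9.30% = 16.71%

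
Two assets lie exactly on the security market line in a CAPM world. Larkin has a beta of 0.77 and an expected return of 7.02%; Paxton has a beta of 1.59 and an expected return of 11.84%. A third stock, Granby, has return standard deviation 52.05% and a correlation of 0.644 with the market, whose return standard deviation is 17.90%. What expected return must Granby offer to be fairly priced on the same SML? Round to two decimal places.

13.50%

MRP = (11.84% − 7.02%) / (1.59 − 0.77) = 5.8780%
R_f = 7.02% − 0.77 × 5.8780% = 2.4939%
β_Granby = ρ·σ_i/σ_m = 0.644 × 52.05 / 17.90 = 1.8726
E(R_Granby) = R_f + β × MRP = 2.4939% + 1.8726 × 5.8780% = 13.50%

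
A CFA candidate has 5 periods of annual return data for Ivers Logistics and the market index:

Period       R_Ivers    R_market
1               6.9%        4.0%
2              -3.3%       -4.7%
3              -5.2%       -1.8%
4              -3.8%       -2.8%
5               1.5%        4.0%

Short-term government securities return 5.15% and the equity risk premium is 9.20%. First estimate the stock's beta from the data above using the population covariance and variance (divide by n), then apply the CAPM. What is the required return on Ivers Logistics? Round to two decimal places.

Mean R_i = (6.9 − 3.3 − 5.2 − 3.8 + 1.5) / 5 = -0.7800%
Mean R_m = (4.0 − 4.7 − 1.8 − 2.8 + 4.0) / 5 = -0.2600%
Σ(R_i − R̄_i)(R_m − R̄_m) = 68.0960  ⇒  Cov = 68.0960 / 5 = 13.6192
Σ(R_m − R̄_m)² = 64.8320  ⇒  Var(R_m) = 64.8320 / 5 = 12.9664
β = Cov / Var(R_m) = 13.6192 / 12.9664 = 1.0503
E(R) = R_f + β × MRP = 5.15% + 1.0503 × 9.20% = 14.81%

14.81%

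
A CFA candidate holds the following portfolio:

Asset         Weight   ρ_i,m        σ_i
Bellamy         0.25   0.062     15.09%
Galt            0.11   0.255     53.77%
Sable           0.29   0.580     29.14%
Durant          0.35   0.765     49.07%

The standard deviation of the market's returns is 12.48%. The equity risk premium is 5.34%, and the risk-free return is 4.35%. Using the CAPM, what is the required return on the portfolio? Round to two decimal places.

12.81%

β_Bellamy = 0.062 × 15.09% / 12.48% = 0.0750
β_Galt = 0.255 × 53.77% / 12.48% = 1.0987
β_Sable = 0.580 × 29.14% / 12.48% = 1.3543
β_Durant = 0.765 × 49.07% / 12.48% = 3.0079
β_P = Σ w_i β_i = 0.25×0.0750 + 0.11×1.0987 + 0.29×1.3543 + 0.35×3.0079 = 1.5851
E(R_P) = R_f + β_P × MRP = 4.35% + 1.5851 × 5.34% = 12.81%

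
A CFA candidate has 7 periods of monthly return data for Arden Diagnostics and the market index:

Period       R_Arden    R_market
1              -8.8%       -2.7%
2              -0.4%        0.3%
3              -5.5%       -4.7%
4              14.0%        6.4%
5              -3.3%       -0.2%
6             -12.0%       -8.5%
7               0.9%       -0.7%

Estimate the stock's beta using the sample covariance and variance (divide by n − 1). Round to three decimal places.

1.705

Mean R_i = (-8.8 − 0.4 − 5.5 + 14.0 − 3.3 − 12.0 + 0.9) / 7 = -2.1571%
Mean R_m = (-2.7 + 0.3 − 4.7 + 6.4 − 0.2 − 8.5 − 0.7) / 7 = -1.4429%
Σ(R_i − R̄_i)(R_m − R̄_m) = 219.3329  ⇒  Cov = 219.3329 / 6 = 36.5555
Σ(R_m − R̄_m)² = 128.6371  ⇒  Var(R_m) = 128.6371 / 6 = 21.4395
β = Cov / Var(R_m) = 36.5555 / 21.4395 = 1.7051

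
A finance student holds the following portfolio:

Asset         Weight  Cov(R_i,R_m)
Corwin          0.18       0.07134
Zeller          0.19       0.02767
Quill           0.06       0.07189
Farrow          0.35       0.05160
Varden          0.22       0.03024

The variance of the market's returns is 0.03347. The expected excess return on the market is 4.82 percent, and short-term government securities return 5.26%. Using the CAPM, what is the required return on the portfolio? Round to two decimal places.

12.05%

β_Corwin = 0.07134 / 0.03347 = 2.1315
β_Zeller = 0.02767 / 0.03347 = 0.8267
β_Quill = 0.07189 / 0.03347 = 2.1479
β_Farrow = 0.05160 / 0.03347 = 1.5417
β_Varden = 0.03024 / 0.03347 = 0.9035
β_P = Σ w_i β_i = 0.18×2.1315 + 0.19×0.8267 + 0.06×2.1479 + 0.35×1.5417 + 0.22×0.9035 = 1.4080
E(R_P) = R_f + β_P × MRP = 5.26% + 1.4080 × 4.82% = 12.05%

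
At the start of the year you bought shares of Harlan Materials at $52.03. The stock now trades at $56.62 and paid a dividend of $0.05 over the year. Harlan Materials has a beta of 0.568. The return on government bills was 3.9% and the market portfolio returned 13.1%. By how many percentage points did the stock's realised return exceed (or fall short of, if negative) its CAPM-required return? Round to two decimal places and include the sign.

Realised HPR = (P1 + D1 − P0) / P0 = (56.62 + 0.05 − 52.03) / 52.03 = 4.64 / 52.03 = 8.9179%
MRP = 13.1% − 3.9% = 9.20%
CAPM required = R_f + β·MRP = 3.9% + 0.568 × 9.2% = 9.1256%
α = realised − required = 8.9179% − 9.1256% = -0.21%

-0.21%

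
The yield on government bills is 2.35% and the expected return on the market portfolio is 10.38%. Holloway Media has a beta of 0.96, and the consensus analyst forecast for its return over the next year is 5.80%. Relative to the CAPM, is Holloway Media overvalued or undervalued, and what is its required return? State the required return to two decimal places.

Overvalued; required return 10.06%

MRP = 10.38% − 2.35% = 8.03%
Required return = R_f + β·MRP = 2.35% + 0.96 × 8.03% = 10.06%
Forecast 5.80% < required 10.06% → the stock plots below the SML → overvalued.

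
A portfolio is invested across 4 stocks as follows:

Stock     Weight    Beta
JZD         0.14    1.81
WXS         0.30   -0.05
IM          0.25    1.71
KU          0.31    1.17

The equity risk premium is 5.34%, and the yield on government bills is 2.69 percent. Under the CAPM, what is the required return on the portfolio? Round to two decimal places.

β_P = Σ w_i β_i = 0.14×1.81 + 0.30×-0.05 + 0.25×1.71 + 0.31×1.17 = 1.0286
E(R_P) = R_f + β_P × MRP = 2.69% + 1.0286 × 5.34% = 8.18%

8.18%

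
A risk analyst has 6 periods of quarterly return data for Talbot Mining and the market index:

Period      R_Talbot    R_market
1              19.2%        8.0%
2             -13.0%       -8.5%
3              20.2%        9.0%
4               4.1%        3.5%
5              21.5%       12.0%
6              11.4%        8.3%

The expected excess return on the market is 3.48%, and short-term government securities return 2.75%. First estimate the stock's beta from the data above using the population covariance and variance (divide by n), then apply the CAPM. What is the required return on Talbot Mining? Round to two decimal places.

Mean R_i = (19.2 − 13.0 + 20.2 + 4.1 + 21.5 + 11.4) / 6 = 10.5667%
Mean R_m = (8.0 − 8.5 + 9.0 + 3.5 + 12.0 + 8.3) / 6 = 5.3833%
Σ(R_i − R̄_i)(R_m − R̄_m) = 471.5667  ⇒  Cov = 471.5667 / 6 = 78.5945
Σ(R_m − R̄_m)² = 268.5083  ⇒  Var(R_m) = 268.5083 / 6 = 44.7514
β = Cov / Var(R_m) = 78.5945 / 44.7514 = 1.7562
E(R) = R_f + β × MRP = 2.75% + 1.7562 × 3.48% = 8.86%

8.86%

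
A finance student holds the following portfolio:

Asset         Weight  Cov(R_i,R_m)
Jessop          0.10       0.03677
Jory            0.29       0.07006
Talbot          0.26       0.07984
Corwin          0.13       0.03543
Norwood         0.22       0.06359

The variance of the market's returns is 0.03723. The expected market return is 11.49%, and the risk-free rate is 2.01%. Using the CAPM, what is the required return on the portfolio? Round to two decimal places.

β_Jessop = 0.03677 / 0.03723 = 0.9876
β_Jory = 0.07006 / 0.03723 = 1.8818
β_Talbot = 0.07984 / 0.03723 = 2.1445
β_Corwin = 0.03543 / 0.03723 = 0.9517
β_Norwood = 0.06359 / 0.03723 = 1.7080
β_P = Σ w_i β_i = 0.10×0.9876 + 0.29×1.8818 + 0.26×2.1445 + 0.13×0.9517 + 0.22×1.7080 = 1.7015
MRP = 11.49% − 2.01% = 9.48%
E(R_P) = R_f + β_P × MRP = 2.01% + 1.7015 × 9.48% = 18.14%

18.14%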